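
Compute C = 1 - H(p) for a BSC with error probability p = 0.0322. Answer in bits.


H(p) = -p*log2(p) - (1-p)*log2(1-p) = -0.0322*log2(0.0322) - 0.9678*log2(0.9678) = 0.159609 + 0.045699 = 0.2053. C = 1 - H(p) = 1 - 0.2053 = 0.7947

0.7947 bits


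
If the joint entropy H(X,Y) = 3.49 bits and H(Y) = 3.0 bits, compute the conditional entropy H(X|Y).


H(X|Y) = H(X,Y) - H(Y) = 3.49 - 3.0 = 0.49

0.49 bits


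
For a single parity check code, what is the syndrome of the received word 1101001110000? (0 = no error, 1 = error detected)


Syndrome = XOR of all bits = 1 XOR 1 XOR 0 XOR 1 XOR 0 XOR 0 XOR 1 XOR 1 XOR 1 XOR 0 XOR 0 XOR 0 XOR 0 = 0

0


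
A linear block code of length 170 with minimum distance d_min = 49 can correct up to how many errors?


Correction capability = floor((d-1)/2) = floor((49-1)/2) = 24

24 errors


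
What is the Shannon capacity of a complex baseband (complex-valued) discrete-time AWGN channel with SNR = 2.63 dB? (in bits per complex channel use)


SNR_linear = 10^(2.63/10) = 1.8323; C = log2(1 + SNR_linear) = log2(1 + 1.8323) = 1.502

1.502 bits/channel use


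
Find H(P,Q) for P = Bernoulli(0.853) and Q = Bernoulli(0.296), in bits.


H(P,Q) = -p*log2(q) - (1-p)*log2(1-q). -0.853*log2(0.296) = 1.498150; -0.147*log2(0.704) = 0.074434. H(P,Q) = 1.498150 + 0.074434 = 1.5726

1.5726 bits


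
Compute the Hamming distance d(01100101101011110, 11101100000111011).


Count differing positions: ^ . . . ^ . . ^ ^ . ^ ^ . . ^ . ^ = 8 differences

8


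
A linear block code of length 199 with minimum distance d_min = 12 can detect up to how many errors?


Detection capability = d_min - 1 = 12 - 1 = 11

11 errors


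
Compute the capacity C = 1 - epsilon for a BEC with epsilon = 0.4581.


C = 1 - epsilon = 1 - 0.4581 = 0.5419

0.5419 bits


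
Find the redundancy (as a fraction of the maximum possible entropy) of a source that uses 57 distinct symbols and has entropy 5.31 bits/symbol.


H_max = log2(K) = log2(57) = 5.8329 bits/symbol. Redundancy = 1 - H/H_max = 1 - 5.31/5.8329 = 1 - 0.9104 = 0.0896

0.0896


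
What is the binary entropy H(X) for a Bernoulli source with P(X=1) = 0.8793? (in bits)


H = -p*log2(p) - (1-p)*log2(1-p). -0.8793*log2(0.8793) = 0.163174; -0.1207*log2(0.1207) = 0.368196. H = 0.163174 + 0.368196 = 0.5314

0.5314 bits


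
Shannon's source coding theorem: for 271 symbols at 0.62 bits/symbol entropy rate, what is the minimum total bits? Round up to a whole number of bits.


Minimum bits >= n * H = 271 * 0.62 = 168.02, rounded up to a whole number of bits = 169

169 bits


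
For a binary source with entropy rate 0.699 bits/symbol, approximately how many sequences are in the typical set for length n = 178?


log2|A_typical| = nH = 178 * 0.699 = 124.422, so |A_typical| ~ 2^124.422 = 2.849e+37

2.849e+37


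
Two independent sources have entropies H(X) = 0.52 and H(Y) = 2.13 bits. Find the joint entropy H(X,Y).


For independent variables, H(X,Y) = H(X) + H(Y) = 0.52 + 2.13 = 2.65

2.65 bits


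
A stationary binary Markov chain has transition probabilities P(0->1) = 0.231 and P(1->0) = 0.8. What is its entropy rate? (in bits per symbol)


Stationary distribution: pi_0 = p10/(p01+p10) = 0.7759, pi_1 = 0.2241. Entropy rate H' = pi_0*H(p01) + pi_1*H(p10) = 0.7759*0.7798 + 0.2241*0.7219 = 0.7668

0.7668 bits/symbol


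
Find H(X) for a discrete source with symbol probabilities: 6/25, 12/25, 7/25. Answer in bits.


H = -sum(p_i * log2(p_i)). Terms: -(6/25)*log2(6/25) = 0.494134; -(12/25)*log2(12/25) = 0.508269; -(7/25)*log2(7/25) = 0.514220. H = 0.494134 + 0.508269 + 0.514220 = 1.5166

1.5166 bits


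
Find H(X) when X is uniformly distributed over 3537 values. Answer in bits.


H = log2(n) = log2(3537) = 11.7883

11.7883 bits


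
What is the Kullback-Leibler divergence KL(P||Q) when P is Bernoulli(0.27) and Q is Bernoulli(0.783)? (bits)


KL = p*log2(p/q) + (1-p)*log2((1-p)/(1-q)) = 0.27*log2(0.27/0.783) + 0.73*log2(0.73/0.217) = 0.8629

0.8629 bits


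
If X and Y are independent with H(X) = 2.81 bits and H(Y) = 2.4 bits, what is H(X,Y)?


For independent variables, H(X,Y) = H(X) + H(Y) = 2.81 + 2.4 = 5.21

5.21 bits


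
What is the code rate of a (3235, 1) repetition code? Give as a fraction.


Rate = k/n = 1/3235

1/3235


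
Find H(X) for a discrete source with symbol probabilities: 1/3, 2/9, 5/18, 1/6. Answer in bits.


H = -sum(p_i * log2(p_i)). Terms: -(1/3)*log2(1/3) = 0.528321; -(2/9)*log2(2/9) = 0.482206; -(5/18)*log2(5/18) = 0.513332; -(1/6)*log2(1/6) = 0.430827. H = 0.528321 + 0.482206 + 0.513332 + 0.430827 = 1.9547

1.9547 bits


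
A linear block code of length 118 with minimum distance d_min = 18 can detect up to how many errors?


Detection capability = d_min - 1 = 18 - 1 = 17

17 errors


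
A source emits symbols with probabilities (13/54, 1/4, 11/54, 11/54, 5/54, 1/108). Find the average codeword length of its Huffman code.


Huffman construction (repeatedly merge the two least-probable nodes; each merge adds 1 bit to every symbol beneath it): 1/108 + 5/54 = 11/108; 11/108 + 11/54 = 11/36; 11/54 + 13/54 = 4/9; 1/4 + 11/36 = 5/9; 4/9 + 5/9 = 1. Resulting codeword lengths (in the order the probabilities were given): (2, 2, 3, 2, 4, 4). L_avg = sum(p_i * l_i) = 13/54*2 + 1/4*2 + 11/54*3 + 11/54*2 + 5/54*4 + 1/108*4 = 65/27 = 2.4074

2.4074 bits


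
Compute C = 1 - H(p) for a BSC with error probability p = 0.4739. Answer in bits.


H(p) = -p*log2(p) - (1-p)*log2(1-p) = -0.4739*log2(0.4739) - 0.5261*log2(0.5261) = 0.510554 + 0.487480 = 0.998. C = 1 - H(p) = 1 - 0.998 = 0.002

0.002 bits


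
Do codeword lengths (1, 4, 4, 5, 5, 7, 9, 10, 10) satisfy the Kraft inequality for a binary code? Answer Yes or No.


Kraft sum = sum(2^(-l_i)) = 0.6992, need <= 1. Result: satisfied (a binary prefix-free code with these lengths exists)

Yes


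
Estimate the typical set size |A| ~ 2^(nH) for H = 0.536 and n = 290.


log2|A_typical| = nH = 290 * 0.536 = 155.44, so |A_typical| ~ 2^155.44 = 6.196e+46

6.196e+46


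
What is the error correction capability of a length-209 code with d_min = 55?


Correction capability = floor((d-1)/2) = floor((55-1)/2) = 27

27 errors


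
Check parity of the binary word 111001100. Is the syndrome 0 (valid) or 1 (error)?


Syndrome = XOR of all bits = 1 XOR 1 XOR 1 XOR 0 XOR 0 XOR 1 XOR 1 XOR 0 XOR 0 = 1

1


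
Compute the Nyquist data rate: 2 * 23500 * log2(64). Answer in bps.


Rate = 2 * B * log2(M) = 2 * 23500 * 6.0 = 282000.0

282000.0 bps


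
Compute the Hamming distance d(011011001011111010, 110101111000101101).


Count differing positions: ^ . ^ ^ ^ . ^ ^ . . ^ ^ . ^ . ^ ^ ^ = 12 differences

12


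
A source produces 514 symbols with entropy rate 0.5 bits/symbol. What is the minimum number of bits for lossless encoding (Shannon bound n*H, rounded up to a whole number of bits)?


Minimum bits >= n * H = 514 * 0.5 = 257.0, rounded up to a whole number of bits = 257

257 bits


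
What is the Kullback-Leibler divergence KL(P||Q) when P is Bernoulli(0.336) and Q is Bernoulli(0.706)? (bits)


KL = p*log2(p/q) + (1-p)*log2((1-p)/(1-q)) = 0.336*log2(0.336/0.706) + 0.664*log2(0.664/0.294) = 0.4205

0.4205 bits


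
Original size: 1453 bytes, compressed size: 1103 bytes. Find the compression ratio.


Ratio = original / compressed = 1453 / 1103 = 1.3173

1.3173


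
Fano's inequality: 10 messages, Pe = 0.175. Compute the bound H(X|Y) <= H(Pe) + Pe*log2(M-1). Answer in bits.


H(Pe) = -Pe*log2(Pe) - (1-Pe)*log2(1-Pe) = -0.175*log2(0.175) - 0.825*log2(0.825) = 0.440050 + 0.228966 = 0.669. Pe*log2(M-1) = 0.175*log2(9) = 0.554737. Bound = H(Pe) + Pe*log2(M-1) = 0.440050 + 0.228966 + 0.554737 = 1.2238

1.2238 bits


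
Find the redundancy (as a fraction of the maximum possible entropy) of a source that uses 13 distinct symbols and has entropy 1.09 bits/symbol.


H_max = log2(K) = log2(13) = 3.7004 bits/symbol. Redundancy = 1 - H/H_max = 1 - 1.09/3.7004 = 1 - 0.2946 = 0.7054

0.7054


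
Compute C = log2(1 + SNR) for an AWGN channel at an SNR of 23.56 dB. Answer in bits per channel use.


SNR_linear = 10^(23.56/10) = 226.9865; C = log2(1 + SNR_linear) = log2(1 + 226.9865) = 7.8328

7.8328 bits/channel use


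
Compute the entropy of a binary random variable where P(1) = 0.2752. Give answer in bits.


H = -p*log2(p) - (1-p)*log2(1-p). -0.2752*log2(0.2752) = 0.512270; -0.7248*log2(0.7248) = 0.336557. H = 0.512270 + 0.336557 = 0.8488

0.8488 bits


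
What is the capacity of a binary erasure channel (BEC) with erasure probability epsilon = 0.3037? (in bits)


C = 1 - epsilon = 1 - 0.3037 = 0.6963

0.6963 bits


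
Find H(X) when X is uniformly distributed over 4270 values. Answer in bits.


H = log2(n) = log2(4270) = 12.06

12.06 bits


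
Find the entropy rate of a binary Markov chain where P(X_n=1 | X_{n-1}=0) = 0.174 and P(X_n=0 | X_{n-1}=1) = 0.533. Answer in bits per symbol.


Stationary distribution: pi_0 = p10/(p01+p10) = 0.7539, pi_1 = 0.2461. Entropy rate H' = pi_0*H(p01) + pi_1*H(p10) = 0.7539*0.6668 + 0.2461*0.9969 = 0.748

0.748 bits/symbol


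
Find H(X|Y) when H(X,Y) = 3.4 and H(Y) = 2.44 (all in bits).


H(X|Y) = H(X,Y) - H(Y) = 3.4 - 2.44 = 0.96

0.96 bits


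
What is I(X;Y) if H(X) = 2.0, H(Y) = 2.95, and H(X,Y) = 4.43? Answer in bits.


I(X;Y) = H(X) + H(Y) - H(X,Y) = 2.0 + 2.95 - 4.43 = 0.52

0.52 bits


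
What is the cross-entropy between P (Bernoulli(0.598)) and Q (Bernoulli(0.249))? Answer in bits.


H(P,Q) = -p*log2(q) - (1-p)*log2(1-q). -0.598*log2(0.249) = 1.199458; -0.402*log2(0.751) = 0.166072. H(P,Q) = 1.199458 + 0.166072 = 1.3655

1.3655 bits


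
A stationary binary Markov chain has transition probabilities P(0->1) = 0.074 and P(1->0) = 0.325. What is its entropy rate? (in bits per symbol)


Stationary distribution: pi_0 = p10/(p01+p10) = 0.8145, pi_1 = 0.1855. Entropy rate H' = pi_0*H(p01) + pi_1*H(p10) = 0.8145*0.3807 + 0.1855*0.9097 = 0.4788

0.4788 bits/symbol


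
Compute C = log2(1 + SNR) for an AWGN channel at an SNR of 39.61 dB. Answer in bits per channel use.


SNR_linear = 10^(39.61/10) = 9141.1324; C = log2(1 + SNR_linear) = log2(1 + 9141.1324) = 13.1583

13.1583 bits/channel use


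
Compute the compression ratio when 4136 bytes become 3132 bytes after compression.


Ratio = original / compressed = 4136 / 3132 = 1.3206

1.3206


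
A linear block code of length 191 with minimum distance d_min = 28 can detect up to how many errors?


Detection capability = d_min - 1 = 28 - 1 = 27

27 errors


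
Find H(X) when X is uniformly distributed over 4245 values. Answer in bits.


H = log2(n) = log2(4245) = 12.0515

12.0515 bits


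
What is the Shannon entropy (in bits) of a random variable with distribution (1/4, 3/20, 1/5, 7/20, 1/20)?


H = -sum(p_i * log2(p_i)). Terms: -(1/4)*log2(1/4) = 0.500000; -(3/20)*log2(3/20) = 0.410545; -(1/5)*log2(1/5) = 0.464386; -(7/20)*log2(7/20) = 0.530101; -(1/20)*log2(1/20) = 0.216096. H = 0.500000 + 0.410545 + 0.464386 + 0.530101 + 0.216096 = 2.1211

2.1211 bits


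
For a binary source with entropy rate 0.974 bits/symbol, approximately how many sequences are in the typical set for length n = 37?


log2|A_typical| = nH = 37 * 0.974 = 36.038, so |A_typical| ~ 2^36.038 = 7.055e+10

7.055e+10


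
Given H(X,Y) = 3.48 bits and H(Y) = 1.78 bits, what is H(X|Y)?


H(X|Y) = H(X,Y) - H(Y) = 3.48 - 1.78 = 1.7

1.7 bits


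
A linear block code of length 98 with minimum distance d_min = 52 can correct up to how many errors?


Correction capability = floor((d-1)/2) = floor((52-1)/2) = 25

25 errors


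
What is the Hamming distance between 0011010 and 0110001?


Count differing positions: . ^ . ^ . ^ ^ = 4 differences

4


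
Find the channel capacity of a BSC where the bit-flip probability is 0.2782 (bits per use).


H(p) = -p*log2(p) - (1-p)*log2(1-p) = -0.2782*log2(0.2782) - 0.7218*log2(0.7218) = 0.513503 + 0.339483 = 0.853. C = 1 - H(p) = 1 - 0.853 = 0.147

0.147 bits


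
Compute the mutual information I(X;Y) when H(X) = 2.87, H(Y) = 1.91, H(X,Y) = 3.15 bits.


I(X;Y) = H(X) + H(Y) - H(X,Y) = 2.87 + 1.91 - 3.15 = 1.63

1.63 bits


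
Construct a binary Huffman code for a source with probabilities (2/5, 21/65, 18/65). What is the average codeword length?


Huffman construction (repeatedly merge the two least-probable nodes; each merge adds 1 bit to every symbol beneath it): 18/65 + 21/65 = 3/5; 2/5 + 3/5 = 1. Resulting codeword lengths (in the order the probabilities were given): (1, 2, 2). L_avg = sum(p_i * l_i) = 2/5*1 + 21/65*2 + 18/65*2 = 8/5 = 1.6

1.6 bits


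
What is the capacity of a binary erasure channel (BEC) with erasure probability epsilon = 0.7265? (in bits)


C = 1 - epsilon = 1 - 0.7265 = 0.2735

0.2735 bits


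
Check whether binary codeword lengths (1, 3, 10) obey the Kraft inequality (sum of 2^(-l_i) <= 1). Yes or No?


Kraft sum = sum(2^(-l_i)) = 0.626, need <= 1. Result: satisfied (a binary prefix-free code with these lengths exists)

Yes


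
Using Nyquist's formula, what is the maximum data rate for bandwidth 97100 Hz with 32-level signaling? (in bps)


Rate = 2 * B * log2(M) = 2 * 97100 * 5.0 = 971000.0

971000.0 bps


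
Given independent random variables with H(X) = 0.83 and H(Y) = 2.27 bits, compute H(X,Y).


For independent variables, H(X,Y) = H(X) + H(Y) = 0.83 + 2.27 = 3.1

3.1 bits


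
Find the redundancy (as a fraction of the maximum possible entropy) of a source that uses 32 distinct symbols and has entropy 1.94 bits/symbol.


H_max = log2(K) = log2(32) = 5.0 bits/symbol. Redundancy = 1 - H/H_max = 1 - 1.94/5.0 = 1 - 0.388 = 0.612

0.612


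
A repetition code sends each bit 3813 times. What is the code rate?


Rate = k/n = 1/3813

1/3813


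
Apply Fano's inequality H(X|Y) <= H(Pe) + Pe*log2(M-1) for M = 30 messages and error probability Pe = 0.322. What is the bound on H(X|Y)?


H(Pe) = -Pe*log2(Pe) - (1-Pe)*log2(1-Pe) = -0.322*log2(0.322) - 0.678*log2(0.678) = 0.526427 + 0.380116 = 0.9065. Pe*log2(M-1) = 0.322*log2(29) = 1.564270. Bound = H(Pe) + Pe*log2(M-1) = 0.526427 + 0.380116 + 1.564270 = 2.4708

2.4708 bits


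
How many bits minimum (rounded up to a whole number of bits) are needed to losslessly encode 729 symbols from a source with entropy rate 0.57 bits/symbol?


Minimum bits >= n * H = 729 * 0.57 = 415.53, rounded up to a whole number of bits = 416

416 bits


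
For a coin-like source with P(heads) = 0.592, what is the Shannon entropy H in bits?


H = -p*log2(p) - (1-p)*log2(1-p). -0.592*log2(0.592) = 0.447748; -0.408*log2(0.408) = 0.527690. H = 0.447748 + 0.527690 = 0.9754

0.9754 bits


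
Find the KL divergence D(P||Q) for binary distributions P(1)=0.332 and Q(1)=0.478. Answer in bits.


KL = p*log2(p/q) + (1-p)*log2((1-p)/(1-q)) = 0.332*log2(0.332/0.478) + 0.668*log2(0.668/0.522) = 0.0631

0.0631 bits


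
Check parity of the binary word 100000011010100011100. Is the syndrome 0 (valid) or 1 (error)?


Syndrome = XOR of all bits = 1 XOR 0 XOR 0 XOR 0 XOR 0 XOR 0 XOR 0 XOR 1 XOR 1 XOR 0 XOR 1 XOR 0 XOR 1 XOR 0 XOR 0 XOR 0 XOR 1 XOR 1 XOR 1 XOR 0 XOR 0 = 0

0


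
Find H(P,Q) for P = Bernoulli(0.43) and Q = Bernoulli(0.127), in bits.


H(P,Q) = -p*log2(q) - (1-p)*log2(1-q). -0.43*log2(0.127) = 1.280153; -0.57*log2(0.873) = 0.111689. H(P,Q) = 1.280153 + 0.111689 = 1.3918

1.3918 bits


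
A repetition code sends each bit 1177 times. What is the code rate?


Rate = k/n = 1/1177

1/1177


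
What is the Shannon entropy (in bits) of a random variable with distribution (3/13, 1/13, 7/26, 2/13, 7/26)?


H = -sum(p_i * log2(p_i)). Terms: -(3/13)*log2(3/13) = 0.488187; -(1/13)*log2(1/13) = 0.284649; -(7/26)*log2(7/26) = 0.509677; -(2/13)*log2(2/13) = 0.415452; -(7/26)*log2(7/26) = 0.509677. H = 0.488187 + 0.284649 + 0.509677 + 0.415452 + 0.509677 = 2.2076

2.2076 bits


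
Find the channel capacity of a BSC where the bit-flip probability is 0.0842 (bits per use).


H(p) = -p*log2(p) - (1-p)*log2(1-p) = -0.0842*log2(0.0842) - 0.9158*log2(0.9158) = 0.300597 + 0.116211 = 0.4168. C = 1 - H(p) = 1 - 0.4168 = 0.5832

0.5832 bits


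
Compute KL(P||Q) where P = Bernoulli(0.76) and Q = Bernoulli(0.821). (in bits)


KL = p*log2(p/q) + (1-p)*log2((1-p)/(1-q)) = 0.76*log2(0.76/0.821) + 0.24*log2(0.24/0.179) = 0.0169

0.0169 bits


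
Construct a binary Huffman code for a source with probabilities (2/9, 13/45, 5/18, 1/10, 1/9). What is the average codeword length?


Huffman construction (repeatedly merge the two least-probable nodes; each merge adds 1 bit to every symbol beneath it): 1/10 + 1/9 = 19/90; 19/90 + 2/9 = 13/30; 5/18 + 13/45 = 17/30; 13/30 + 17/30 = 1. Resulting codeword lengths (in the order the probabilities were given): (2, 2, 2, 3, 3). L_avg = sum(p_i * l_i) = 2/9*2 + 13/45*2 + 5/18*2 + 1/10*3 + 1/9*3 = 199/90 = 2.2111

2.2111 bits


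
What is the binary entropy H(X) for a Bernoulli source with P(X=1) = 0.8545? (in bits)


H = -p*log2(p) - (1-p)*log2(1-p). -0.8545*log2(0.8545) = 0.193841; -0.1455*log2(0.1455) = 0.404622. H = 0.193841 + 0.404622 = 0.5985

0.5985 bits


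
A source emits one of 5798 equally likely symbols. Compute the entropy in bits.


H = log2(n) = log2(5798) = 12.5013

12.5013 bits


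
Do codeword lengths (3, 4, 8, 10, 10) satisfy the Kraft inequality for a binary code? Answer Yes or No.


Kraft sum = sum(2^(-l_i)) = 0.1934, need <= 1. Result: satisfied (a binary prefix-free code with these lengths exists)

Yes


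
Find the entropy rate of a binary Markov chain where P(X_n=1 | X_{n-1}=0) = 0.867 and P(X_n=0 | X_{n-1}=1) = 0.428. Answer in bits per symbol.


Stationary distribution: pi_0 = p10/(p01+p10) = 0.3305, pi_1 = 0.6695. Entropy rate H' = pi_0*H(p01) + pi_1*H(p10) = 0.3305*0.5656 + 0.6695*0.985 = 0.8464

0.8464 bits/symbol


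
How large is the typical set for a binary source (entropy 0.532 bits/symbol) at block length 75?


log2|A_typical| = nH = 75 * 0.532 = 39.9, so |A_typical| ~ 2^39.9 = 1.026e+12

1.026e+12


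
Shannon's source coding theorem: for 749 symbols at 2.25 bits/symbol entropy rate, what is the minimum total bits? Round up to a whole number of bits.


Minimum bits >= n * H = 749 * 2.25 = 1685.25, rounded up to a whole number of bits = 1686

1686 bits


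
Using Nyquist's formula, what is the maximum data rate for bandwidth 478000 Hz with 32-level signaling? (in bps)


Rate = 2 * B * log2(M) = 2 * 478000 * 5.0 = 4780000.0

4780000.0 bps


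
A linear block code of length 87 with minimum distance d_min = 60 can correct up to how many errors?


Correction capability = floor((d-1)/2) = floor((60-1)/2) = 29

29 errors


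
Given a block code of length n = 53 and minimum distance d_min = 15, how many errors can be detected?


Detection capability = d_min - 1 = 15 - 1 = 14

14 errors


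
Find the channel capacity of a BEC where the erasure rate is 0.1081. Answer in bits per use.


C = 1 - epsilon = 1 - 0.1081 = 0.8919

0.8919 bits


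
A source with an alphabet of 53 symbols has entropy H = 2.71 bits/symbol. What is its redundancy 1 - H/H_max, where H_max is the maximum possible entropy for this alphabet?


H_max = log2(K) = log2(53) = 5.7279 bits/symbol. Redundancy = 1 - H/H_max = 1 - 2.71/5.7279 = 1 - 0.4731 = 0.5269

0.5269


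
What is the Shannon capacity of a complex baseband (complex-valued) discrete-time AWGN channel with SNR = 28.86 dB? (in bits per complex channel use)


SNR_linear = 10^(28.86/10) = 769.1304; C = log2(1 + SNR_linear) = log2(1 + 769.1304) = 9.589

9.589 bits/channel use


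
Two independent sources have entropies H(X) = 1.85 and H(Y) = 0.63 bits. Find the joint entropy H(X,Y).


For independent variables, H(X,Y) = H(X) + H(Y) = 1.85 + 0.63 = 2.48

2.48 bits


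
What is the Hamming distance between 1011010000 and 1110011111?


Count differing positions: . ^ . ^ . . ^ ^ ^ ^ = 6 differences

6


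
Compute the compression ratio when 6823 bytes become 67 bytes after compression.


Ratio = original / compressed = 6823 / 67 = 101.8358

101.8358


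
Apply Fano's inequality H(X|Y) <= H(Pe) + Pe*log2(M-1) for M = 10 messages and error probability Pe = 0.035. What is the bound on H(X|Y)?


H(Pe) = -Pe*log2(Pe) - (1-Pe)*log2(1-Pe) = -0.035*log2(0.035) - 0.965*log2(0.965) = 0.169278 + 0.049600 = 0.2189. Pe*log2(M-1) = 0.035*log2(9) = 0.110947. Bound = H(Pe) + Pe*log2(M-1) = 0.169278 + 0.049600 + 0.110947 = 0.3298

0.3298 bits


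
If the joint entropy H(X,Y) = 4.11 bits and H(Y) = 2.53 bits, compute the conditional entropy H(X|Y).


H(X|Y) = H(X,Y) - H(Y) = 4.11 - 2.53 = 1.58

1.58 bits


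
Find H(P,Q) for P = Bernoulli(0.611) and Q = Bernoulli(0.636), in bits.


H(P,Q) = -p*log2(q) - (1-p)*log2(1-q). -0.611*log2(0.636) = 0.398923; -0.389*log2(0.364) = 0.567158. H(P,Q) = 0.398923 + 0.567158 = 0.9661

0.9661 bits


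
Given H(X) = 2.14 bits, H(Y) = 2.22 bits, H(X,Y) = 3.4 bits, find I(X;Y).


I(X;Y) = H(X) + H(Y) - H(X,Y) = 2.14 + 2.22 - 3.4 = 0.96

0.96 bits


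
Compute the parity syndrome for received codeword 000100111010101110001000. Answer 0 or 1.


Syndrome = XOR of all bits = 0 XOR 0 XOR 0 XOR 1 XOR 0 XOR 0 XOR 1 XOR 1 XOR 1 XOR 0 XOR 1 XOR 0 XOR 1 XOR 0 XOR 1 XOR 1 XOR 1 XOR 0 XOR 0 XOR 0 XOR 1 XOR 0 XOR 0 XOR 0 = 0

0


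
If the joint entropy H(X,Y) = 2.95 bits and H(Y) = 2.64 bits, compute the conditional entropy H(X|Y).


H(X|Y) = H(X,Y) - H(Y) = 2.95 - 2.64 = 0.31

0.31 bits


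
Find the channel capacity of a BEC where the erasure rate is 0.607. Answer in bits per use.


C = 1 - epsilon = 1 - 0.607 = 0.393

0.393 bits


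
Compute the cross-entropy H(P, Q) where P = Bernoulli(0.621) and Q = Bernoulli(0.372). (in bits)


H(P,Q) = -p*log2(q) - (1-p)*log2(1-q). -0.621*log2(0.372) = 0.885934; -0.379*log2(0.628) = 0.254371. H(P,Q) = 0.885934 + 0.254371 = 1.1403

1.1403 bits


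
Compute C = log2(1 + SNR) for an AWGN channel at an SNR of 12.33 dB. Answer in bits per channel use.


SNR_linear = 10^(12.33/10) = 17.1002; C = log2(1 + SNR_linear) = log2(1 + 17.1002) = 4.1779

4.1779 bits/channel use


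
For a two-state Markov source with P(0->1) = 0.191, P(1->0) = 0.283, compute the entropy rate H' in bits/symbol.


Stationary distribution: pi_0 = p10/(p01+p10) = 0.597, pi_1 = 0.403. Entropy rate H' = pi_0*H(p01) + pi_1*H(p10) = 0.597*0.7036 + 0.403*0.8595 = 0.7664

0.7664 bits/symbol


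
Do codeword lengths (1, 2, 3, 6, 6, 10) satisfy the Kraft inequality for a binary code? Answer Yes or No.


Kraft sum = sum(2^(-l_i)) = 0.9072, need <= 1. Result: satisfied (a binary prefix-free code with these lengths exists)

Yes


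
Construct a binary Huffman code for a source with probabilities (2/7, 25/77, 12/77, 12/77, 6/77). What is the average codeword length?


Huffman construction (repeatedly merge the two least-probable nodes; each merge adds 1 bit to every symbol beneath it): 6/77 + 12/77 = 18/77; 12/77 + 18/77 = 30/77; 2/7 + 25/77 = 47/77; 30/77 + 47/77 = 1. Resulting codeword lengths (in the order the probabilities were given): (2, 2, 3, 2, 3). L_avg = sum(p_i * l_i) = 2/7*2 + 25/77*2 + 12/77*3 + 12/77*2 + 6/77*3 = 172/77 = 2.2338

2.2338 bits


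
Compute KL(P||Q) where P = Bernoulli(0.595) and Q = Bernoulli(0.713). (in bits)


KL = p*log2(p/q) + (1-p)*log2((1-p)/(1-q)) = 0.595*log2(0.595/0.713) + 0.405*log2(0.405/0.287) = 0.0459

0.0459 bits


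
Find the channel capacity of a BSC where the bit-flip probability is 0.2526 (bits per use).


H(p) = -p*log2(p) - (1-p)*log2(1-p) = -0.2526*log2(0.2526) - 0.7474*log2(0.7474) = 0.501430 + 0.313944 = 0.8154. C = 1 - H(p) = 1 - 0.8154 = 0.1846

0.1846 bits


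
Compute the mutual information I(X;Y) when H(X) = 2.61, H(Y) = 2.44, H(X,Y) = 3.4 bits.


I(X;Y) = H(X) + H(Y) - H(X,Y) = 2.61 + 2.44 - 3.4 = 1.65

1.65 bits


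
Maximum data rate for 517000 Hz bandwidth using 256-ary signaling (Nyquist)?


Rate = 2 * B * log2(M) = 2 * 517000 * 8.0 = 8272000.0

8272000.0 bps


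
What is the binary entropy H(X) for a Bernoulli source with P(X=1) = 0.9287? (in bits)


H = -p*log2(p) - (1-p)*log2(1-p). -0.9287*log2(0.9287) = 0.099107; -0.0713*log2(0.0713) = 0.271650. H = 0.099107 + 0.271650 = 0.3708

0.3708 bits


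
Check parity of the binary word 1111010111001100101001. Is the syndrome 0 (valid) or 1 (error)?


Syndrome = XOR of all bits = 1 XOR 1 XOR 1 XOR 1 XOR 0 XOR 1 XOR 0 XOR 1 XOR 1 XOR 1 XOR 0 XOR 0 XOR 1 XOR 1 XOR 0 XOR 0 XOR 1 XOR 0 XOR 1 XOR 0 XOR 0 XOR 1 = 1

1


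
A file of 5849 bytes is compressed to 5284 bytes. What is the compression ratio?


Ratio = original / compressed = 5849 / 5284 = 1.1069

1.1069


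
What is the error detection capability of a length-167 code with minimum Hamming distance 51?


Detection capability = d_min - 1 = 51 - 1 = 50

50 errors


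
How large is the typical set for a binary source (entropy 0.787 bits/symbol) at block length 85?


log2|A_typical| = nH = 85 * 0.787 = 66.895, so |A_typical| ~ 2^66.895 = 1.372e+20

1.372e+20


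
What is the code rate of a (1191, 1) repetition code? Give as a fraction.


Rate = k/n = 1/1191

1/1191


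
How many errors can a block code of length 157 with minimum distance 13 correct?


Correction capability = floor((d-1)/2) = floor((13-1)/2) = 6

6 errors


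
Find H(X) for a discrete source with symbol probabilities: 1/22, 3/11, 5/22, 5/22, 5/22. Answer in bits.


H = -sum(p_i * log2(p_i)). Terms: -(1/22)*log2(1/22) = 0.202701; -(3/11)*log2(3/11) = 0.511219; -(5/22)*log2(5/22) = 0.485796; -(5/22)*log2(5/22) = 0.485796; -(5/22)*log2(5/22) = 0.485796. H = 0.202701 + 0.511219 + 0.485796 + 0.485796 + 0.485796 = 2.1713

2.1713 bits


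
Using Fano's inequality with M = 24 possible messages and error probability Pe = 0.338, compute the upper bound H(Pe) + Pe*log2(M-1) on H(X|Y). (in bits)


H(Pe) = -Pe*log2(Pe) - (1-Pe)*log2(1-Pe) = -0.338*log2(0.338) - 0.662*log2(0.662) = 0.528938 + 0.393954 = 0.9229. Pe*log2(M-1) = 0.338*log2(23) = 1.528964. Bound = H(Pe) + Pe*log2(M-1) = 0.528938 + 0.393954 + 1.528964 = 2.4519

2.4519 bits


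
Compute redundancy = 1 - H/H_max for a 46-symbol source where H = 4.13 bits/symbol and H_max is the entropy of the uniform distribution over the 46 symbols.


H_max = log2(K) = log2(46) = 5.5236 bits/symbol. Redundancy = 1 - H/H_max = 1 - 4.13/5.5236 = 1 - 0.7477 = 0.2523

0.2523


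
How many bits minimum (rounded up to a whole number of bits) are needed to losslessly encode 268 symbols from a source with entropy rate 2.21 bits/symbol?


Minimum bits >= n * H = 268 * 2.21 = 592.28, rounded up to a whole number of bits = 593

593 bits


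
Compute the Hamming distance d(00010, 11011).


Count differing positions: ^ ^ . . ^ = 3 differences

3


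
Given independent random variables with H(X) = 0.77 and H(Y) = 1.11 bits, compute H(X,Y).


For independent variables, H(X,Y) = H(X) + H(Y) = 0.77 + 1.11 = 1.88

1.88 bits


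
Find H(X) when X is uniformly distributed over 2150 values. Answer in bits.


H = log2(n) = log2(2150) = 11.0701

11.0701 bits


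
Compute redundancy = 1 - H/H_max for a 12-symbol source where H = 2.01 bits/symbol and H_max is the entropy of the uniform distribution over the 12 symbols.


H_max = log2(K) = log2(12) = 3.585 bits/symbol. Redundancy = 1 - H/H_max = 1 - 2.01/3.585 = 1 - 0.5607 = 0.4393

0.4393


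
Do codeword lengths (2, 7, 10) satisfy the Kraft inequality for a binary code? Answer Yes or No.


Kraft sum = sum(2^(-l_i)) = 0.2588, need <= 1. Result: satisfied (a binary prefix-free code with these lengths exists)

Yes


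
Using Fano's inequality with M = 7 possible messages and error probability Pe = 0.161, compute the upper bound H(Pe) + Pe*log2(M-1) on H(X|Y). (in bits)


H(Pe) = -Pe*log2(Pe) - (1-Pe)*log2(1-Pe) = -0.161*log2(0.161) - 0.839*log2(0.839) = 0.424214 + 0.212483 = 0.6367. Pe*log2(M-1) = 0.161*log2(6) = 0.416179. Bound = H(Pe) + Pe*log2(M-1) = 0.424214 + 0.212483 + 0.416179 = 1.0529

1.0529 bits


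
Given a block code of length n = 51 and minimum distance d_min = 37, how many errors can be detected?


Detection capability = d_min - 1 = 37 - 1 = 36

36 errors


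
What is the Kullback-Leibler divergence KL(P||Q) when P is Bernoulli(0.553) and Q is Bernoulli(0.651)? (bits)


KL = p*log2(p/q) + (1-p)*log2((1-p)/(1-q)) = 0.553*log2(0.553/0.651) + 0.447*log2(0.447/0.349) = 0.0294

0.0294 bits


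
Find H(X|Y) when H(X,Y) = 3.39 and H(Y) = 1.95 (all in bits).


H(X|Y) = H(X,Y) - H(Y) = 3.39 - 1.95 = 1.44

1.44 bits


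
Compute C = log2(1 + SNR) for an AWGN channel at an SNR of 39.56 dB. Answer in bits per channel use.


SNR_linear = 10^(39.56/10) = 9036.4947; C = log2(1 + SNR_linear) = log2(1 + 9036.4947) = 13.1417

13.1417 bits/channel use


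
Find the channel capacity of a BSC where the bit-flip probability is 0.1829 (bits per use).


H(p) = -p*log2(p) - (1-p)*log2(1-p) = -0.1829*log2(0.1829) - 0.8171*log2(0.8171) = 0.448265 + 0.238116 = 0.6864. C = 1 - H(p) = 1 - 0.6864 = 0.3136

0.3136 bits


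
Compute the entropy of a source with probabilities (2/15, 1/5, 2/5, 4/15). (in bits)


H = -sum(p_i * log2(p_i)). Terms: -(2/15)*log2(2/15) = 0.387585; -(1/5)*log2(1/5) = 0.464386; -(2/5)*log2(2/5) = 0.528771; -(4/15)*log2(4/15) = 0.508504. H = 0.387585 + 0.464386 + 0.528771 + 0.508504 = 1.8892

1.8892 bits


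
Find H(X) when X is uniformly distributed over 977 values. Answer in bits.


H = log2(n) = log2(977) = 9.9322

9.9322 bits


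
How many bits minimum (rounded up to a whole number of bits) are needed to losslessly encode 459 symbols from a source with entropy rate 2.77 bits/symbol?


Minimum bits >= n * H = 459 * 2.77 = 1271.43, rounded up to a whole number of bits = 1272

1272 bits


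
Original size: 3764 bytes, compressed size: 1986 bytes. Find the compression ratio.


Ratio = original / compressed = 3764 / 1986 = 1.8953

1.8953


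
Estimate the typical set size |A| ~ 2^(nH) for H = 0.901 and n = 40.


log2|A_typical| = nH = 40 * 0.901 = 36.04, so |A_typical| ~ 2^36.04 = 7.065e+10

7.065e+10


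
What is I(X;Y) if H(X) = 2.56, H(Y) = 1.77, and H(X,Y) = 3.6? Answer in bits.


I(X;Y) = H(X) + H(Y) - H(X,Y) = 2.56 + 1.77 - 3.6 = 0.73

0.73 bits


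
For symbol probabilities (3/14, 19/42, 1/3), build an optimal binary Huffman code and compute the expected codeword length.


Huffman construction (repeatedly merge the two least-probable nodes; each merge adds 1 bit to every symbol beneath it): 3/14 + 1/3 = 23/42; 19/42 + 23/42 = 1. Resulting codeword lengths (in the order the probabilities were given): (2, 1, 2). L_avg = sum(p_i * l_i) = 3/14*2 + 19/42*1 + 1/3*2 = 65/42 = 1.5476

1.5476 bits


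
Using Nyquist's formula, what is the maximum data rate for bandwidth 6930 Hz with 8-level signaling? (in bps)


Rate = 2 * B * log2(M) = 2 * 6930 * 3.0 = 41580.0

41580.0 bps


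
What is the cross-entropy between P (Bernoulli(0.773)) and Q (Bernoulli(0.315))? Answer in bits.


H(P,Q) = -p*log2(q) - (1-p)*log2(1-q). -0.773*log2(0.315) = 1.288263; -0.227*log2(0.685) = 0.123902. H(P,Q) = 1.288263 + 0.123902 = 1.4122

1.4122 bits


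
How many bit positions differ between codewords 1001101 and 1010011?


Count differing positions: . . ^ ^ ^ ^ . = 4 differences

4


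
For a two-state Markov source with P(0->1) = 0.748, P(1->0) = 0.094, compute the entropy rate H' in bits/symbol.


Stationary distribution: pi_0 = p10/(p01+p10) = 0.1116, pi_1 = 0.8884. Entropy rate H' = pi_0*H(p01) + pi_1*H(p10) = 0.1116*0.8144 + 0.8884*0.4497 = 0.4904

0.4904 bits/symbol


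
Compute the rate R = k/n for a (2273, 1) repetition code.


Rate = k/n = 1/2273

1/2273


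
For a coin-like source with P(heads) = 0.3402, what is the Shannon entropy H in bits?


H = -p*log2(p) - (1-p)*log2(1-p). -0.3402*log2(0.3402) = 0.529196; -0.6598*log2(0.6598) = 0.395814. H = 0.529196 + 0.395814 = 0.925

0.925 bits


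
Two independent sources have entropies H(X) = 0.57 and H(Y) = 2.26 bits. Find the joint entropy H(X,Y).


For independent variables, H(X,Y) = H(X) + H(Y) = 0.57 + 2.26 = 2.83

2.83 bits


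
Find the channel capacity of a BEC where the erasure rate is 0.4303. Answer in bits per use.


C = 1 - epsilon = 1 - 0.4303 = 0.5697

0.5697 bits


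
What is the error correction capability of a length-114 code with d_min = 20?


Correction capability = floor((d-1)/2) = floor((20-1)/2) = 9

9 errors


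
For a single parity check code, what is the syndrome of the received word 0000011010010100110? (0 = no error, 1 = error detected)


Syndrome = XOR of all bits = 0 XOR 0 XOR 0 XOR 0 XOR 0 XOR 1 XOR 1 XOR 0 XOR 1 XOR 0 XOR 0 XOR 1 XOR 0 XOR 1 XOR 0 XOR 0 XOR 1 XOR 1 XOR 0 = 1

1


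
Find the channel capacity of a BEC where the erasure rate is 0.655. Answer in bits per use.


C = 1 - epsilon = 1 - 0.655 = 0.345

0.345 bits


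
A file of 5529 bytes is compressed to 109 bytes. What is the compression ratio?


Ratio = original / compressed = 5529 / 109 = 50.7248

50.7248


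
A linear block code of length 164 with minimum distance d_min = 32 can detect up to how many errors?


Detection capability = d_min - 1 = 32 - 1 = 31

31 errors


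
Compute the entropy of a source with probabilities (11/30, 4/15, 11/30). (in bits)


H = -sum(p_i * log2(p_i)). Terms: -(11/30)*log2(11/30) = 0.530735; -(4/15)*log2(4/15) = 0.508504; -(11/30)*log2(11/30) = 0.530735. H = 0.530735 + 0.508504 + 0.530735 = 1.57

1.57 bits


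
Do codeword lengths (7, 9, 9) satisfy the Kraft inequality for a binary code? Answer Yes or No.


Kraft sum = sum(2^(-l_i)) = 0.0117, need <= 1. Result: satisfied (a binary prefix-free code with these lengths exists)

Yes


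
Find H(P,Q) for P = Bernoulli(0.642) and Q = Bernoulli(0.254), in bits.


H(P,Q) = -p*log2(q) - (1-p)*log2(1-q). -0.642*log2(0.254) = 1.269298; -0.358*log2(0.746) = 0.151345. H(P,Q) = 1.269298 + 0.151345 = 1.4206

1.4206 bits


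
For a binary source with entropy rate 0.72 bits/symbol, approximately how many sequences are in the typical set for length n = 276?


log2|A_typical| = nH = 276 * 0.72 = 198.72, so |A_typical| ~ 2^198.72 = 6.617e+59

6.617e+59


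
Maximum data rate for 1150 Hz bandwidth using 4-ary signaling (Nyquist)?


Rate = 2 * B * log2(M) = 2 * 1150 * 2.0 = 4600.0

4600.0 bps


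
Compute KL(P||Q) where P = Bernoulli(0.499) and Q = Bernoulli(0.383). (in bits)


KL = p*log2(p/q) + (1-p)*log2((1-p)/(1-q)) = 0.499*log2(0.499/0.383) + 0.501*log2(0.501/0.617) = 0.0399

0.0399 bits


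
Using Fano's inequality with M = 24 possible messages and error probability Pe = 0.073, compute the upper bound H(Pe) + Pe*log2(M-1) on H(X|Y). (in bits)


H(Pe) = -Pe*log2(Pe) - (1-Pe)*log2(1-Pe) = -0.073*log2(0.073) - 0.927*log2(0.927) = 0.275645 + 0.101376 = 0.377. Pe*log2(M-1) = 0.073*log2(23) = 0.330220. Bound = H(Pe) + Pe*log2(M-1) = 0.275645 + 0.101376 + 0.330220 = 0.7072

0.7072 bits


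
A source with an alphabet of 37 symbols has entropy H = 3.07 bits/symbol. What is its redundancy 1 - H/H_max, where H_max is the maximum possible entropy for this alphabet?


H_max = log2(K) = log2(37) = 5.2095 bits/symbol. Redundancy = 1 - H/H_max = 1 - 3.07/5.2095 = 1 - 0.5893 = 0.4107

0.4107


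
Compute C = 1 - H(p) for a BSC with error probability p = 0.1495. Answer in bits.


H(p) = -p*log2(p) - (1-p)*log2(1-p) = -0.1495*log2(0.1495) - 0.8505*log2(0.8505) = 0.409897 + 0.198691 = 0.6086. C = 1 - H(p) = 1 - 0.6086 = 0.3914

0.3914 bits


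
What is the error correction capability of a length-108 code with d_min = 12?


Correction capability = floor((d-1)/2) = floor((12-1)/2) = 5

5 errors


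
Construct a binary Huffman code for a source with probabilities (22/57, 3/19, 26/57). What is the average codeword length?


Huffman construction (repeatedly merge the two least-probable nodes; each merge adds 1 bit to every symbol beneath it): 3/19 + 22/57 = 31/57; 26/57 + 31/57 = 1. Resulting codeword lengths (in the order the probabilities were given): (2, 2, 1). L_avg = sum(p_i * l_i) = 22/57*2 + 3/19*2 + 26/57*1 = 88/57 = 1.5439

1.5439 bits


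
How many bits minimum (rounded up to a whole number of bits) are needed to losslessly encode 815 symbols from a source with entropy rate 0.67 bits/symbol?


Minimum bits >= n * H = 815 * 0.67 = 546.05, rounded up to a whole number of bits = 547

547 bits


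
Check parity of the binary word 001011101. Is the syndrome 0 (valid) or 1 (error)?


Syndrome = XOR of all bits = 0 XOR 0 XOR 1 XOR 0 XOR 1 XOR 1 XOR 1 XOR 0 XOR 1 = 1

1


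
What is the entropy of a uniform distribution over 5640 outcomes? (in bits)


H = log2(n) = log2(5640) = 12.4615

12.4615 bits


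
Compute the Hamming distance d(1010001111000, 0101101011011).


Count differing positions: ^ ^ ^ ^ ^ . . ^ . . . ^ ^ = 8 differences

8


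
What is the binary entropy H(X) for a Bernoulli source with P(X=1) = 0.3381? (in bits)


H = -p*log2(p) - (1-p)*log2(1-p). -0.3381*log2(0.3381) = 0.528950; -0.6619*log2(0.6619) = 0.394039. H = 0.528950 + 0.394039 = 0.923

0.923 bits


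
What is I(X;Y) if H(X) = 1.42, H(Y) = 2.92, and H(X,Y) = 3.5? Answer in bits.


I(X;Y) = H(X) + H(Y) - H(X,Y) = 1.42 + 2.92 - 3.5 = 0.84

0.84 bits


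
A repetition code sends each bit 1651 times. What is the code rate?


Rate = k/n = 1/1651

1/1651


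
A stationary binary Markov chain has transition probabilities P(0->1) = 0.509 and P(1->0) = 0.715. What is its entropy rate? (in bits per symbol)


Stationary distribution: pi_0 = p10/(p01+p10) = 0.5842, pi_1 = 0.4158. Entropy rate H' = pi_0*H(p01) + pi_1*H(p10) = 0.5842*0.9998 + 0.4158*0.8622 = 0.9425

0.9425 bits/symbol


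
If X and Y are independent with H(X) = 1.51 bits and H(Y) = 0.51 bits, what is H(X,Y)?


For independent variables, H(X,Y) = H(X) + H(Y) = 1.51 + 0.51 = 2.02

2.02 bits


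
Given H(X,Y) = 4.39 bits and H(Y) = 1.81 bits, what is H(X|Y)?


H(X|Y) = H(X,Y) - H(Y) = 4.39 - 1.81 = 2.58

2.58 bits


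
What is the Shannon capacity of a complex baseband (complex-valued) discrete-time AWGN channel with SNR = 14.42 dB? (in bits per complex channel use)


SNR_linear = 10^(14.42/10) = 27.6694; C = log2(1 + SNR_linear) = log2(1 + 27.6694) = 4.8414

4.8414 bits/channel use


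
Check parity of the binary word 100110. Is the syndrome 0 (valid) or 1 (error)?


Syndrome = XOR of all bits = 1 XOR 0 XOR 0 XOR 1 XOR 1 XOR 0 = 1

1


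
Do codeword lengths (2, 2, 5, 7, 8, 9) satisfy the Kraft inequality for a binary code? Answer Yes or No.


Kraft sum = sum(2^(-l_i)) = 0.5449, need <= 1. Result: satisfied (a binary prefix-free code with these lengths exists)

Yes


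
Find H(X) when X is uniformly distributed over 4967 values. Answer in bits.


H = log2(n) = log2(4967) = 12.2782

12.2782 bits


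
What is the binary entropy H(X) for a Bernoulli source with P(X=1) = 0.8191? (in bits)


H = -p*log2(p) - (1-p)*log2(1-p). -0.8191*log2(0.8191) = 0.235809; -0.1809*log2(0.1809) = 0.446232. H = 0.235809 + 0.446232 = 0.682

0.682 bits


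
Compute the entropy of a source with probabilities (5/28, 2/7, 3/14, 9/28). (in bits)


H = -sum(p_i * log2(p_i)). Terms: -(5/28)*log2(5/28) = 0.443826; -(2/7)*log2(2/7) = 0.516387; -(3/14)*log2(3/14) = 0.476227; -(9/28)*log2(9/28) = 0.526317. H = 0.443826 + 0.516387 + 0.476227 + 0.526317 = 1.9628

1.9628 bits


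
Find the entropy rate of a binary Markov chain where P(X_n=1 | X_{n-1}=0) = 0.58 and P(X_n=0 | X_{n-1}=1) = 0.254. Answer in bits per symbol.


Stationary distribution: pi_0 = p10/(p01+p10) = 0.3046, pi_1 = 0.6954. Entropy rate H' = pi_0*H(p01) + pi_1*H(p10) = 0.3046*0.9815 + 0.6954*0.8176 = 0.8675

0.8675 bits/symbol
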